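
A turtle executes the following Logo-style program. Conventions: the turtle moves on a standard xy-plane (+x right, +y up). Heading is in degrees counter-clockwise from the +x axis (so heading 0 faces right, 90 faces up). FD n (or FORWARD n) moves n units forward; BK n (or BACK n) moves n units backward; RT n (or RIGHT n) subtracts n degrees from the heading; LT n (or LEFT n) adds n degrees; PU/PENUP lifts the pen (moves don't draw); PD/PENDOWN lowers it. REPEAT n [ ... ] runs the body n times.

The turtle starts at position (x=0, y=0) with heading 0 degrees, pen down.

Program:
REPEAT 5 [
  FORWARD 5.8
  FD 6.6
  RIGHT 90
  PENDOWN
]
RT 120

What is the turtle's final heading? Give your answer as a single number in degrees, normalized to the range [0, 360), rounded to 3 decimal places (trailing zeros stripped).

Answer: 150

Derivation:
Executing turtle program step by step:
Start: pos=(0,0), heading=0, pen down
REPEAT 5 [
  -- iteration 1/5 --
  FD 5.8: (0,0) -> (5.8,0) [heading=0, draw]
  FD 6.6: (5.8,0) -> (12.4,0) [heading=0, draw]
  RT 90: heading 0 -> 270
  PD: pen down
  -- iteration 2/5 --
  FD 5.8: (12.4,0) -> (12.4,-5.8) [heading=270, draw]
  FD 6.6: (12.4,-5.8) -> (12.4,-12.4) [heading=270, draw]
  RT 90: heading 270 -> 180
  PD: pen down
  -- iteration 3/5 --
  FD 5.8: (12.4,-12.4) -> (6.6,-12.4) [heading=180, draw]
  FD 6.6: (6.6,-12.4) -> (0,-12.4) [heading=180, draw]
  RT 90: heading 180 -> 90
  PD: pen down
  -- iteration 4/5 --
  FD 5.8: (0,-12.4) -> (0,-6.6) [heading=90, draw]
  FD 6.6: (0,-6.6) -> (0,0) [heading=90, draw]
  RT 90: heading 90 -> 0
  PD: pen down
  -- iteration 5/5 --
  FD 5.8: (0,0) -> (5.8,0) [heading=0, draw]
  FD 6.6: (5.8,0) -> (12.4,0) [heading=0, draw]
  RT 90: heading 0 -> 270
  PD: pen down
]
RT 120: heading 270 -> 150
Final: pos=(12.4,0), heading=150, 10 segment(s) drawn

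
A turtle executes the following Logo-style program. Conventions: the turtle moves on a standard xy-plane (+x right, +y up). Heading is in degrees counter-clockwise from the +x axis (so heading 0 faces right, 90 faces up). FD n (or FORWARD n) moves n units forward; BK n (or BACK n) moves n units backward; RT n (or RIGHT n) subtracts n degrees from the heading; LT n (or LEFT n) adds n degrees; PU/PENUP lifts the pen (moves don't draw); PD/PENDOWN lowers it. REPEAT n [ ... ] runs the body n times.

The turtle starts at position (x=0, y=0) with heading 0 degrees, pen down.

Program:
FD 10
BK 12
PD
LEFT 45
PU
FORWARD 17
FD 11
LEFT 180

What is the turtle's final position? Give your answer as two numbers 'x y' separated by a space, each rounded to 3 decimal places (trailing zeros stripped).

Executing turtle program step by step:
Start: pos=(0,0), heading=0, pen down
FD 10: (0,0) -> (10,0) [heading=0, draw]
BK 12: (10,0) -> (-2,0) [heading=0, draw]
PD: pen down
LT 45: heading 0 -> 45
PU: pen up
FD 17: (-2,0) -> (10.021,12.021) [heading=45, move]
FD 11: (10.021,12.021) -> (17.799,19.799) [heading=45, move]
LT 180: heading 45 -> 225
Final: pos=(17.799,19.799), heading=225, 2 segment(s) drawn

Answer: 17.799 19.799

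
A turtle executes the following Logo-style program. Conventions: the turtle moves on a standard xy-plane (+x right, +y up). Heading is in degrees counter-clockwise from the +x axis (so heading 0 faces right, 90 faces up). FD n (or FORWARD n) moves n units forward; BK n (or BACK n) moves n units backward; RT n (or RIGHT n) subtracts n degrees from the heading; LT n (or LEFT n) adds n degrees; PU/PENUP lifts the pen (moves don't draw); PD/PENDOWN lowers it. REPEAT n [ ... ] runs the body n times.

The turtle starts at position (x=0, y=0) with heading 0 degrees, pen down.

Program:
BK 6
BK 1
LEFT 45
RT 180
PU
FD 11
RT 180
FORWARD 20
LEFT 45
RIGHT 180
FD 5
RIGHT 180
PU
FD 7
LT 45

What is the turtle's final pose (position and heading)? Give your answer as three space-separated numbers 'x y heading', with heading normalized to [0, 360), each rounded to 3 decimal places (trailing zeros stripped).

Executing turtle program step by step:
Start: pos=(0,0), heading=0, pen down
BK 6: (0,0) -> (-6,0) [heading=0, draw]
BK 1: (-6,0) -> (-7,0) [heading=0, draw]
LT 45: heading 0 -> 45
RT 180: heading 45 -> 225
PU: pen up
FD 11: (-7,0) -> (-14.778,-7.778) [heading=225, move]
RT 180: heading 225 -> 45
FD 20: (-14.778,-7.778) -> (-0.636,6.364) [heading=45, move]
LT 45: heading 45 -> 90
RT 180: heading 90 -> 270
FD 5: (-0.636,6.364) -> (-0.636,1.364) [heading=270, move]
RT 180: heading 270 -> 90
PU: pen up
FD 7: (-0.636,1.364) -> (-0.636,8.364) [heading=90, move]
LT 45: heading 90 -> 135
Final: pos=(-0.636,8.364), heading=135, 2 segment(s) drawn

Answer: -0.636 8.364 135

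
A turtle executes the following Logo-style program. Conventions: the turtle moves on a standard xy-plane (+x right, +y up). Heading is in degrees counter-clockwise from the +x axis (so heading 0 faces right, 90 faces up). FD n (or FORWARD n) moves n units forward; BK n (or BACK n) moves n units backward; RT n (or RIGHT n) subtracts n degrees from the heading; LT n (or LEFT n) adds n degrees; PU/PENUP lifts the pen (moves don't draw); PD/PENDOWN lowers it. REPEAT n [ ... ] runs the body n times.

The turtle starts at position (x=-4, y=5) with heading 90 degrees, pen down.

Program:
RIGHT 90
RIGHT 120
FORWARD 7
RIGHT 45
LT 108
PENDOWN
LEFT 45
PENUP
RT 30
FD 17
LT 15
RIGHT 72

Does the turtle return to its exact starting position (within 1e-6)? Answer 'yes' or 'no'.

Executing turtle program step by step:
Start: pos=(-4,5), heading=90, pen down
RT 90: heading 90 -> 0
RT 120: heading 0 -> 240
FD 7: (-4,5) -> (-7.5,-1.062) [heading=240, draw]
RT 45: heading 240 -> 195
LT 108: heading 195 -> 303
PD: pen down
LT 45: heading 303 -> 348
PU: pen up
RT 30: heading 348 -> 318
FD 17: (-7.5,-1.062) -> (5.133,-12.437) [heading=318, move]
LT 15: heading 318 -> 333
RT 72: heading 333 -> 261
Final: pos=(5.133,-12.437), heading=261, 1 segment(s) drawn

Start position: (-4, 5)
Final position: (5.133, -12.437)
Distance = 19.685; >= 1e-6 -> NOT closed

Answer: no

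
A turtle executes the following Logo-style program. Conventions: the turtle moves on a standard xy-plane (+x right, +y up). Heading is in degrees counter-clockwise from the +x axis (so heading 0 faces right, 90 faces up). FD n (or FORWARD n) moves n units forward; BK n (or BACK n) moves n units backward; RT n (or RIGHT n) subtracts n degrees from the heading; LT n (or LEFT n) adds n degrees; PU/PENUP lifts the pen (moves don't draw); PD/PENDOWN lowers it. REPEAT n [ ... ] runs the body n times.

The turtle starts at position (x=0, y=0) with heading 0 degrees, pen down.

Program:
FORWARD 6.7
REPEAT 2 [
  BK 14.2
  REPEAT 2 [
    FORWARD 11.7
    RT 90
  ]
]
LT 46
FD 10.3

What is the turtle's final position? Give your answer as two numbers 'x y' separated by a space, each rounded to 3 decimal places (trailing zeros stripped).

Answer: 13.855 7.409

Derivation:
Executing turtle program step by step:
Start: pos=(0,0), heading=0, pen down
FD 6.7: (0,0) -> (6.7,0) [heading=0, draw]
REPEAT 2 [
  -- iteration 1/2 --
  BK 14.2: (6.7,0) -> (-7.5,0) [heading=0, draw]
  REPEAT 2 [
    -- iteration 1/2 --
    FD 11.7: (-7.5,0) -> (4.2,0) [heading=0, draw]
    RT 90: heading 0 -> 270
    -- iteration 2/2 --
    FD 11.7: (4.2,0) -> (4.2,-11.7) [heading=270, draw]
    RT 90: heading 270 -> 180
  ]
  -- iteration 2/2 --
  BK 14.2: (4.2,-11.7) -> (18.4,-11.7) [heading=180, draw]
  REPEAT 2 [
    -- iteration 1/2 --
    FD 11.7: (18.4,-11.7) -> (6.7,-11.7) [heading=180, draw]
    RT 90: heading 180 -> 90
    -- iteration 2/2 --
    FD 11.7: (6.7,-11.7) -> (6.7,0) [heading=90, draw]
    RT 90: heading 90 -> 0
  ]
]
LT 46: heading 0 -> 46
FD 10.3: (6.7,0) -> (13.855,7.409) [heading=46, draw]
Final: pos=(13.855,7.409), heading=46, 8 segment(s) drawn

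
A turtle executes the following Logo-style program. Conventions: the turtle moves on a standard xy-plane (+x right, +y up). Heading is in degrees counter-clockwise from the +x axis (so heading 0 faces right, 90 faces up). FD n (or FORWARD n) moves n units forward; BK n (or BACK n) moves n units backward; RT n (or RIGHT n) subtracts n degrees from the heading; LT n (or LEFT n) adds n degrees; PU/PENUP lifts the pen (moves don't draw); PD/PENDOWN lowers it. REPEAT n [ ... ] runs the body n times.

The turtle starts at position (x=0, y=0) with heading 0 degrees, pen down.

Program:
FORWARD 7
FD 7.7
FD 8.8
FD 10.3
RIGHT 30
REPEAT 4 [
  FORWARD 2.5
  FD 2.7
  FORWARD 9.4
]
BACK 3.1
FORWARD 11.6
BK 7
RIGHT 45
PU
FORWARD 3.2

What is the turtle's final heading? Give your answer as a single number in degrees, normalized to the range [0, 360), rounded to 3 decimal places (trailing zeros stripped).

Executing turtle program step by step:
Start: pos=(0,0), heading=0, pen down
FD 7: (0,0) -> (7,0) [heading=0, draw]
FD 7.7: (7,0) -> (14.7,0) [heading=0, draw]
FD 8.8: (14.7,0) -> (23.5,0) [heading=0, draw]
FD 10.3: (23.5,0) -> (33.8,0) [heading=0, draw]
RT 30: heading 0 -> 330
REPEAT 4 [
  -- iteration 1/4 --
  FD 2.5: (33.8,0) -> (35.965,-1.25) [heading=330, draw]
  FD 2.7: (35.965,-1.25) -> (38.303,-2.6) [heading=330, draw]
  FD 9.4: (38.303,-2.6) -> (46.444,-7.3) [heading=330, draw]
  -- iteration 2/4 --
  FD 2.5: (46.444,-7.3) -> (48.609,-8.55) [heading=330, draw]
  FD 2.7: (48.609,-8.55) -> (50.947,-9.9) [heading=330, draw]
  FD 9.4: (50.947,-9.9) -> (59.088,-14.6) [heading=330, draw]
  -- iteration 3/4 --
  FD 2.5: (59.088,-14.6) -> (61.253,-15.85) [heading=330, draw]
  FD 2.7: (61.253,-15.85) -> (63.591,-17.2) [heading=330, draw]
  FD 9.4: (63.591,-17.2) -> (71.732,-21.9) [heading=330, draw]
  -- iteration 4/4 --
  FD 2.5: (71.732,-21.9) -> (73.897,-23.15) [heading=330, draw]
  FD 2.7: (73.897,-23.15) -> (76.235,-24.5) [heading=330, draw]
  FD 9.4: (76.235,-24.5) -> (84.376,-29.2) [heading=330, draw]
]
BK 3.1: (84.376,-29.2) -> (81.691,-27.65) [heading=330, draw]
FD 11.6: (81.691,-27.65) -> (91.737,-33.45) [heading=330, draw]
BK 7: (91.737,-33.45) -> (85.675,-29.95) [heading=330, draw]
RT 45: heading 330 -> 285
PU: pen up
FD 3.2: (85.675,-29.95) -> (86.503,-33.041) [heading=285, move]
Final: pos=(86.503,-33.041), heading=285, 19 segment(s) drawn

Answer: 285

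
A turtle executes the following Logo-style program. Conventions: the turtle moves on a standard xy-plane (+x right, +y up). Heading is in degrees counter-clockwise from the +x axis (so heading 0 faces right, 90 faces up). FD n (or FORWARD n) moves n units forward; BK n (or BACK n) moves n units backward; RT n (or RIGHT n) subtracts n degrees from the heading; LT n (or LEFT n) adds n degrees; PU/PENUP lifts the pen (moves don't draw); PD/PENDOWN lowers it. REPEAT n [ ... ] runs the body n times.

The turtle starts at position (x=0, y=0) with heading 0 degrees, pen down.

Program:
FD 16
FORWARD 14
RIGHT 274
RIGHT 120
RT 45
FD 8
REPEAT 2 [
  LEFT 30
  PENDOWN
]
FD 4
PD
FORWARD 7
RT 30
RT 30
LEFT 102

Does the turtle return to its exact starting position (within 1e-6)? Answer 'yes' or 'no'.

Answer: no

Derivation:
Executing turtle program step by step:
Start: pos=(0,0), heading=0, pen down
FD 16: (0,0) -> (16,0) [heading=0, draw]
FD 14: (16,0) -> (30,0) [heading=0, draw]
RT 274: heading 0 -> 86
RT 120: heading 86 -> 326
RT 45: heading 326 -> 281
FD 8: (30,0) -> (31.526,-7.853) [heading=281, draw]
REPEAT 2 [
  -- iteration 1/2 --
  LT 30: heading 281 -> 311
  PD: pen down
  -- iteration 2/2 --
  LT 30: heading 311 -> 341
  PD: pen down
]
FD 4: (31.526,-7.853) -> (35.309,-9.155) [heading=341, draw]
PD: pen down
FD 7: (35.309,-9.155) -> (41.927,-11.434) [heading=341, draw]
RT 30: heading 341 -> 311
RT 30: heading 311 -> 281
LT 102: heading 281 -> 23
Final: pos=(41.927,-11.434), heading=23, 5 segment(s) drawn

Start position: (0, 0)
Final position: (41.927, -11.434)
Distance = 43.458; >= 1e-6 -> NOT closed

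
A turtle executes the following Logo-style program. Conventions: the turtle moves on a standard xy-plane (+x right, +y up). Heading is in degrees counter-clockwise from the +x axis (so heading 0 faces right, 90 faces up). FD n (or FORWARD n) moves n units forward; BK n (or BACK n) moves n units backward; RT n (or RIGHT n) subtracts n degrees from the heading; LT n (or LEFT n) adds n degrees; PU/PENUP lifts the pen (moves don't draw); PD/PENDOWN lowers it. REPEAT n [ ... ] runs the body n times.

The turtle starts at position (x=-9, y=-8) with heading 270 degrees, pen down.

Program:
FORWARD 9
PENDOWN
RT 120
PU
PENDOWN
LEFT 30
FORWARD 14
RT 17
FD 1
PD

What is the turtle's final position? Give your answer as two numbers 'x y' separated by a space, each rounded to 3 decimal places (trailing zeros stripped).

Answer: -23.956 -16.708

Derivation:
Executing turtle program step by step:
Start: pos=(-9,-8), heading=270, pen down
FD 9: (-9,-8) -> (-9,-17) [heading=270, draw]
PD: pen down
RT 120: heading 270 -> 150
PU: pen up
PD: pen down
LT 30: heading 150 -> 180
FD 14: (-9,-17) -> (-23,-17) [heading=180, draw]
RT 17: heading 180 -> 163
FD 1: (-23,-17) -> (-23.956,-16.708) [heading=163, draw]
PD: pen down
Final: pos=(-23.956,-16.708), heading=163, 3 segment(s) drawn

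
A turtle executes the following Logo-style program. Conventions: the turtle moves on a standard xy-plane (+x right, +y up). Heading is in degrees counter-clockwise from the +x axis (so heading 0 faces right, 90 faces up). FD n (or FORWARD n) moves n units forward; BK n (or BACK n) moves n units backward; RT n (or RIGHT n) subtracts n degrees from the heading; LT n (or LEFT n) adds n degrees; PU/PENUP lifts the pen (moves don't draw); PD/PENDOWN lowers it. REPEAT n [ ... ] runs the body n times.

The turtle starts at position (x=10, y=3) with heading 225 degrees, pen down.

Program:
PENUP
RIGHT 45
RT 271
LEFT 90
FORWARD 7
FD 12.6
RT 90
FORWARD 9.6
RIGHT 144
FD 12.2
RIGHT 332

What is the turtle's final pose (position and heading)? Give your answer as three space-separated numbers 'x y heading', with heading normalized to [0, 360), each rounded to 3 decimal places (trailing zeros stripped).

Answer: 22.432 3.053 153

Derivation:
Executing turtle program step by step:
Start: pos=(10,3), heading=225, pen down
PU: pen up
RT 45: heading 225 -> 180
RT 271: heading 180 -> 269
LT 90: heading 269 -> 359
FD 7: (10,3) -> (16.999,2.878) [heading=359, move]
FD 12.6: (16.999,2.878) -> (29.597,2.658) [heading=359, move]
RT 90: heading 359 -> 269
FD 9.6: (29.597,2.658) -> (29.429,-6.941) [heading=269, move]
RT 144: heading 269 -> 125
FD 12.2: (29.429,-6.941) -> (22.432,3.053) [heading=125, move]
RT 332: heading 125 -> 153
Final: pos=(22.432,3.053), heading=153, 0 segment(s) drawn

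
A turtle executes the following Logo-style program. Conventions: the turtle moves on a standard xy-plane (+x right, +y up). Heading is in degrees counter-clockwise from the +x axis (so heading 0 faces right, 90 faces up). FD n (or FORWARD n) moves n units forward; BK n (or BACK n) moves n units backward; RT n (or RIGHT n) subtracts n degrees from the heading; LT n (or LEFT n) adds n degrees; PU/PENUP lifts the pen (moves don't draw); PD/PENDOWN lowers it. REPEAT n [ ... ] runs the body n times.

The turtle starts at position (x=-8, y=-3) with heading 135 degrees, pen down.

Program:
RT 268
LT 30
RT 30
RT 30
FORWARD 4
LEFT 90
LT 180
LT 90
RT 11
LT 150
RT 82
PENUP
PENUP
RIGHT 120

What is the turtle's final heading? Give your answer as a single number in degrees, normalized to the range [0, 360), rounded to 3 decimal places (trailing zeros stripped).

Executing turtle program step by step:
Start: pos=(-8,-3), heading=135, pen down
RT 268: heading 135 -> 227
LT 30: heading 227 -> 257
RT 30: heading 257 -> 227
RT 30: heading 227 -> 197
FD 4: (-8,-3) -> (-11.825,-4.169) [heading=197, draw]
LT 90: heading 197 -> 287
LT 180: heading 287 -> 107
LT 90: heading 107 -> 197
RT 11: heading 197 -> 186
LT 150: heading 186 -> 336
RT 82: heading 336 -> 254
PU: pen up
PU: pen up
RT 120: heading 254 -> 134
Final: pos=(-11.825,-4.169), heading=134, 1 segment(s) drawn

Answer: 134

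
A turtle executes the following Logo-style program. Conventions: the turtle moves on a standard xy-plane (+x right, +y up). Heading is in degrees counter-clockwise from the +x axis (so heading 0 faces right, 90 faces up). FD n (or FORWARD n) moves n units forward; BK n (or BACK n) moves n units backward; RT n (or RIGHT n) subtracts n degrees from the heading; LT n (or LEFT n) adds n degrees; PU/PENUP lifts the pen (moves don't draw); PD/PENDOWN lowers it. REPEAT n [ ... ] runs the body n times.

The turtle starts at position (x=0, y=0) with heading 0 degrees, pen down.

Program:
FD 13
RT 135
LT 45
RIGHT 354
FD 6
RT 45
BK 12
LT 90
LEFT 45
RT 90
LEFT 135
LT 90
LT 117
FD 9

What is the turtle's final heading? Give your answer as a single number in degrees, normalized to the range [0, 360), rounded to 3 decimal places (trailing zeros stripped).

Answer: 258

Derivation:
Executing turtle program step by step:
Start: pos=(0,0), heading=0, pen down
FD 13: (0,0) -> (13,0) [heading=0, draw]
RT 135: heading 0 -> 225
LT 45: heading 225 -> 270
RT 354: heading 270 -> 276
FD 6: (13,0) -> (13.627,-5.967) [heading=276, draw]
RT 45: heading 276 -> 231
BK 12: (13.627,-5.967) -> (21.179,3.359) [heading=231, draw]
LT 90: heading 231 -> 321
LT 45: heading 321 -> 6
RT 90: heading 6 -> 276
LT 135: heading 276 -> 51
LT 90: heading 51 -> 141
LT 117: heading 141 -> 258
FD 9: (21.179,3.359) -> (19.308,-5.445) [heading=258, draw]
Final: pos=(19.308,-5.445), heading=258, 4 segment(s) drawn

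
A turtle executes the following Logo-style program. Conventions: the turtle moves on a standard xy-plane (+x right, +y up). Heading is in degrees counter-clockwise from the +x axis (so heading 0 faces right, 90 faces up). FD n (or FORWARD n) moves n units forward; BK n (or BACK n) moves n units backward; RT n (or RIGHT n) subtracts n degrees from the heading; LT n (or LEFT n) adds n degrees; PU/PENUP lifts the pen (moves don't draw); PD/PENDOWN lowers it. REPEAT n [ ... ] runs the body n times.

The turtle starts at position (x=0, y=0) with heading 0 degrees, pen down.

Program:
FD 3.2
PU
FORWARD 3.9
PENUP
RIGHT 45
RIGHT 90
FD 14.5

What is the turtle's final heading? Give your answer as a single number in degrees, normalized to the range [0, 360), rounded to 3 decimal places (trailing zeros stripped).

Answer: 225

Derivation:
Executing turtle program step by step:
Start: pos=(0,0), heading=0, pen down
FD 3.2: (0,0) -> (3.2,0) [heading=0, draw]
PU: pen up
FD 3.9: (3.2,0) -> (7.1,0) [heading=0, move]
PU: pen up
RT 45: heading 0 -> 315
RT 90: heading 315 -> 225
FD 14.5: (7.1,0) -> (-3.153,-10.253) [heading=225, move]
Final: pos=(-3.153,-10.253), heading=225, 1 segment(s) drawn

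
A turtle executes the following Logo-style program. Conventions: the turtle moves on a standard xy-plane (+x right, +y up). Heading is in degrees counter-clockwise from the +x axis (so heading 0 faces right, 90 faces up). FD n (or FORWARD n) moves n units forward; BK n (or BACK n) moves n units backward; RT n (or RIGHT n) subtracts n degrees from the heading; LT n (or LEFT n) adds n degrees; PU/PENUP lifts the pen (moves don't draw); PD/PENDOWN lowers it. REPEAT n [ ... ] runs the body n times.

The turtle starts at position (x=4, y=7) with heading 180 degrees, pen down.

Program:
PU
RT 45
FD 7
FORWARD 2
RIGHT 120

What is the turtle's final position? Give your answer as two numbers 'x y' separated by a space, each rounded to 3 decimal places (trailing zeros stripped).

Executing turtle program step by step:
Start: pos=(4,7), heading=180, pen down
PU: pen up
RT 45: heading 180 -> 135
FD 7: (4,7) -> (-0.95,11.95) [heading=135, move]
FD 2: (-0.95,11.95) -> (-2.364,13.364) [heading=135, move]
RT 120: heading 135 -> 15
Final: pos=(-2.364,13.364), heading=15, 0 segment(s) drawn

Answer: -2.364 13.364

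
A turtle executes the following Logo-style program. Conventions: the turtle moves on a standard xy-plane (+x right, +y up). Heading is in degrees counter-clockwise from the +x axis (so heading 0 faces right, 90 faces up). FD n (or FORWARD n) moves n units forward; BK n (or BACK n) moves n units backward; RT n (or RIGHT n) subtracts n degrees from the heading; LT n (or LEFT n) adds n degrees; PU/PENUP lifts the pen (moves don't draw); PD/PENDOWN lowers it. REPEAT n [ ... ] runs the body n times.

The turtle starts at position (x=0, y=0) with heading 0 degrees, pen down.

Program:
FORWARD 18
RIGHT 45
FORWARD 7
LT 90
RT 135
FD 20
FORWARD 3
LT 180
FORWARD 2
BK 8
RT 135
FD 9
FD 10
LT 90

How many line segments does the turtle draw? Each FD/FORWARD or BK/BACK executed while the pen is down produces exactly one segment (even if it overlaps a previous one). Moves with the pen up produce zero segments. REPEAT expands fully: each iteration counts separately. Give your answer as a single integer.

Executing turtle program step by step:
Start: pos=(0,0), heading=0, pen down
FD 18: (0,0) -> (18,0) [heading=0, draw]
RT 45: heading 0 -> 315
FD 7: (18,0) -> (22.95,-4.95) [heading=315, draw]
LT 90: heading 315 -> 45
RT 135: heading 45 -> 270
FD 20: (22.95,-4.95) -> (22.95,-24.95) [heading=270, draw]
FD 3: (22.95,-24.95) -> (22.95,-27.95) [heading=270, draw]
LT 180: heading 270 -> 90
FD 2: (22.95,-27.95) -> (22.95,-25.95) [heading=90, draw]
BK 8: (22.95,-25.95) -> (22.95,-33.95) [heading=90, draw]
RT 135: heading 90 -> 315
FD 9: (22.95,-33.95) -> (29.314,-40.314) [heading=315, draw]
FD 10: (29.314,-40.314) -> (36.385,-47.385) [heading=315, draw]
LT 90: heading 315 -> 45
Final: pos=(36.385,-47.385), heading=45, 8 segment(s) drawn
Segments drawn: 8

Answer: 8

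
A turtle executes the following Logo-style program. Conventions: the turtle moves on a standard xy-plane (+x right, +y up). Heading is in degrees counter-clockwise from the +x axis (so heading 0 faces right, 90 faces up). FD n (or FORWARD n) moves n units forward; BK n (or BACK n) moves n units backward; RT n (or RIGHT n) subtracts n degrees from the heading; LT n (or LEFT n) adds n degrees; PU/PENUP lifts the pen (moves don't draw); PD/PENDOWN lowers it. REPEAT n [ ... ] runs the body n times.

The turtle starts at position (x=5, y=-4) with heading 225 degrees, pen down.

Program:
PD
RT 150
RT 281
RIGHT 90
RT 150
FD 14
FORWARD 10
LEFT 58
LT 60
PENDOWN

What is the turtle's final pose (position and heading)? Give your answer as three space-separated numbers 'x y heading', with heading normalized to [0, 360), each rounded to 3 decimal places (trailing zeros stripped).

Executing turtle program step by step:
Start: pos=(5,-4), heading=225, pen down
PD: pen down
RT 150: heading 225 -> 75
RT 281: heading 75 -> 154
RT 90: heading 154 -> 64
RT 150: heading 64 -> 274
FD 14: (5,-4) -> (5.977,-17.966) [heading=274, draw]
FD 10: (5.977,-17.966) -> (6.674,-27.942) [heading=274, draw]
LT 58: heading 274 -> 332
LT 60: heading 332 -> 32
PD: pen down
Final: pos=(6.674,-27.942), heading=32, 2 segment(s) drawn

Answer: 6.674 -27.942 32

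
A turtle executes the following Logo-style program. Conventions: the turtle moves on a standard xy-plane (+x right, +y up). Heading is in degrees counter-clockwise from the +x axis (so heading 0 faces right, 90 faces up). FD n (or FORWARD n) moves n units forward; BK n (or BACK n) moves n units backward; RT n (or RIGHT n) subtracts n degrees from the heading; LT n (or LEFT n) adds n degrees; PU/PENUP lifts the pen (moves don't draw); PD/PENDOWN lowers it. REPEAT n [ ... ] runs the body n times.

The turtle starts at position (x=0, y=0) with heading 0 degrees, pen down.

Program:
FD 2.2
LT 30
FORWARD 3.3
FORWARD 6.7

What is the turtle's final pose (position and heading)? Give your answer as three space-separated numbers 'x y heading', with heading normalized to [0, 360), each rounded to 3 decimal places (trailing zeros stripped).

Executing turtle program step by step:
Start: pos=(0,0), heading=0, pen down
FD 2.2: (0,0) -> (2.2,0) [heading=0, draw]
LT 30: heading 0 -> 30
FD 3.3: (2.2,0) -> (5.058,1.65) [heading=30, draw]
FD 6.7: (5.058,1.65) -> (10.86,5) [heading=30, draw]
Final: pos=(10.86,5), heading=30, 3 segment(s) drawn

Answer: 10.86 5 30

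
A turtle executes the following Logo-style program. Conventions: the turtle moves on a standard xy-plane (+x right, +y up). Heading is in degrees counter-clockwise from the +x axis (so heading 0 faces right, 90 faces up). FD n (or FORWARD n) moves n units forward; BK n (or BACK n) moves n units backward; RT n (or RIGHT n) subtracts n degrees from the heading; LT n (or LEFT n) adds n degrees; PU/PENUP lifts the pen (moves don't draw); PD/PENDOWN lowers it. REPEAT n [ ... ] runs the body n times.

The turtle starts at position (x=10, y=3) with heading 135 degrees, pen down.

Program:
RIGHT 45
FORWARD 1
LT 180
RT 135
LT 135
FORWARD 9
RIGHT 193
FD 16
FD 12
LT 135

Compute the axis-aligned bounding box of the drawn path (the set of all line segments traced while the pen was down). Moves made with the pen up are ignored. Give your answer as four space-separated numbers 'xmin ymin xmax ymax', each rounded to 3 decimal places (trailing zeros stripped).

Answer: 10 -5 16.299 22.282

Derivation:
Executing turtle program step by step:
Start: pos=(10,3), heading=135, pen down
RT 45: heading 135 -> 90
FD 1: (10,3) -> (10,4) [heading=90, draw]
LT 180: heading 90 -> 270
RT 135: heading 270 -> 135
LT 135: heading 135 -> 270
FD 9: (10,4) -> (10,-5) [heading=270, draw]
RT 193: heading 270 -> 77
FD 16: (10,-5) -> (13.599,10.59) [heading=77, draw]
FD 12: (13.599,10.59) -> (16.299,22.282) [heading=77, draw]
LT 135: heading 77 -> 212
Final: pos=(16.299,22.282), heading=212, 4 segment(s) drawn

Segment endpoints: x in {10, 10, 13.599, 16.299}, y in {-5, 3, 4, 10.59, 22.282}
xmin=10, ymin=-5, xmax=16.299, ymax=22.282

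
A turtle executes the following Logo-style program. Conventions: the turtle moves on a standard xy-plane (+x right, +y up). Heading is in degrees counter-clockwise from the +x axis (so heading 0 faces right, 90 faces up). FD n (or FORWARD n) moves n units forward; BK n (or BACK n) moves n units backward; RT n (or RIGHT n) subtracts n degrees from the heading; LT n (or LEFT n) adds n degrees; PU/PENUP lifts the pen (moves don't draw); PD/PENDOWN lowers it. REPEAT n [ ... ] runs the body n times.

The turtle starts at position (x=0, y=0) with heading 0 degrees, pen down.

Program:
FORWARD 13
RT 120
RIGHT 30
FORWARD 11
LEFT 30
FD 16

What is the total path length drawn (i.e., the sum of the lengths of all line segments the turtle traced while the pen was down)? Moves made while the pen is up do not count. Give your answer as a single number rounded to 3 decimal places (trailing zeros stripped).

Answer: 40

Derivation:
Executing turtle program step by step:
Start: pos=(0,0), heading=0, pen down
FD 13: (0,0) -> (13,0) [heading=0, draw]
RT 120: heading 0 -> 240
RT 30: heading 240 -> 210
FD 11: (13,0) -> (3.474,-5.5) [heading=210, draw]
LT 30: heading 210 -> 240
FD 16: (3.474,-5.5) -> (-4.526,-19.356) [heading=240, draw]
Final: pos=(-4.526,-19.356), heading=240, 3 segment(s) drawn

Segment lengths:
  seg 1: (0,0) -> (13,0), length = 13
  seg 2: (13,0) -> (3.474,-5.5), length = 11
  seg 3: (3.474,-5.5) -> (-4.526,-19.356), length = 16
Total = 40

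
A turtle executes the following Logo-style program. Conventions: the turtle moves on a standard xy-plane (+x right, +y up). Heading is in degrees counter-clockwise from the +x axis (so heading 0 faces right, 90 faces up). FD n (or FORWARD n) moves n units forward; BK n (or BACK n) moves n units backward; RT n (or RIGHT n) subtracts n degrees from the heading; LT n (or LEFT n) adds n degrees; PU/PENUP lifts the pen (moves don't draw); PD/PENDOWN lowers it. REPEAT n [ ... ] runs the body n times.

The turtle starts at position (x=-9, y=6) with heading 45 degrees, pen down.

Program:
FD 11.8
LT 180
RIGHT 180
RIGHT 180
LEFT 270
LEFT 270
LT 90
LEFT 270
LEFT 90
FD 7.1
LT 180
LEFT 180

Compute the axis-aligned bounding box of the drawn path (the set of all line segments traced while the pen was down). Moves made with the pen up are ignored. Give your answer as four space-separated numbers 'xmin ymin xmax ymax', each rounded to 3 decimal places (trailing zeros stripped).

Answer: -9 6 -0.656 19.364

Derivation:
Executing turtle program step by step:
Start: pos=(-9,6), heading=45, pen down
FD 11.8: (-9,6) -> (-0.656,14.344) [heading=45, draw]
LT 180: heading 45 -> 225
RT 180: heading 225 -> 45
RT 180: heading 45 -> 225
LT 270: heading 225 -> 135
LT 270: heading 135 -> 45
LT 90: heading 45 -> 135
LT 270: heading 135 -> 45
LT 90: heading 45 -> 135
FD 7.1: (-0.656,14.344) -> (-5.677,19.364) [heading=135, draw]
LT 180: heading 135 -> 315
LT 180: heading 315 -> 135
Final: pos=(-5.677,19.364), heading=135, 2 segment(s) drawn

Segment endpoints: x in {-9, -5.677, -0.656}, y in {6, 14.344, 19.364}
xmin=-9, ymin=6, xmax=-0.656, ymax=19.364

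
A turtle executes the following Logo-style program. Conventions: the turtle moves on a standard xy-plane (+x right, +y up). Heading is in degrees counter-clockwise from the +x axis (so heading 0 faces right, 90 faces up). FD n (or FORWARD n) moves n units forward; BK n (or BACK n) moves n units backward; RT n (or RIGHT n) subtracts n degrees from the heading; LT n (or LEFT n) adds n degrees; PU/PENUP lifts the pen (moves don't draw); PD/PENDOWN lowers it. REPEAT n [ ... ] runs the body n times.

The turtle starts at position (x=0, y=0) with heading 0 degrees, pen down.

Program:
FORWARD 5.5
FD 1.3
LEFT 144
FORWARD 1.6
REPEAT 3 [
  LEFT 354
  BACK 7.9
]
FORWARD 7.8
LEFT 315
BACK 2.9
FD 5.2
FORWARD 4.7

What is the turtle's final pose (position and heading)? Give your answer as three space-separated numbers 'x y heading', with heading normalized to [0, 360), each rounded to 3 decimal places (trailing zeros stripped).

Executing turtle program step by step:
Start: pos=(0,0), heading=0, pen down
FD 5.5: (0,0) -> (5.5,0) [heading=0, draw]
FD 1.3: (5.5,0) -> (6.8,0) [heading=0, draw]
LT 144: heading 0 -> 144
FD 1.6: (6.8,0) -> (5.506,0.94) [heading=144, draw]
REPEAT 3 [
  -- iteration 1/3 --
  LT 354: heading 144 -> 138
  BK 7.9: (5.506,0.94) -> (11.376,-4.346) [heading=138, draw]
  -- iteration 2/3 --
  LT 354: heading 138 -> 132
  BK 7.9: (11.376,-4.346) -> (16.663,-10.217) [heading=132, draw]
  -- iteration 3/3 --
  LT 354: heading 132 -> 126
  BK 7.9: (16.663,-10.217) -> (21.306,-16.608) [heading=126, draw]
]
FD 7.8: (21.306,-16.608) -> (16.721,-10.297) [heading=126, draw]
LT 315: heading 126 -> 81
BK 2.9: (16.721,-10.297) -> (16.268,-13.162) [heading=81, draw]
FD 5.2: (16.268,-13.162) -> (17.081,-8.026) [heading=81, draw]
FD 4.7: (17.081,-8.026) -> (17.816,-3.384) [heading=81, draw]
Final: pos=(17.816,-3.384), heading=81, 10 segment(s) drawn

Answer: 17.816 -3.384 81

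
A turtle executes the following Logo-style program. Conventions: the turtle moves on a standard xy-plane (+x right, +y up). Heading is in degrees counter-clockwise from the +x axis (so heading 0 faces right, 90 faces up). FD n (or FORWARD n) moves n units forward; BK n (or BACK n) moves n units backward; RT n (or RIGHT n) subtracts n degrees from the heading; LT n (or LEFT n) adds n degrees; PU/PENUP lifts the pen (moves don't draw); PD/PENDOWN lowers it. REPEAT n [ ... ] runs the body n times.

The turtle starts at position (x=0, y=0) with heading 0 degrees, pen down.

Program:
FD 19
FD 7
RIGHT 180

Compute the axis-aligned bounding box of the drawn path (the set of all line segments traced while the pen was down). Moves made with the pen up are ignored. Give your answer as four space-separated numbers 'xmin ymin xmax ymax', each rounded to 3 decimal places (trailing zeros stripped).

Executing turtle program step by step:
Start: pos=(0,0), heading=0, pen down
FD 19: (0,0) -> (19,0) [heading=0, draw]
FD 7: (19,0) -> (26,0) [heading=0, draw]
RT 180: heading 0 -> 180
Final: pos=(26,0), heading=180, 2 segment(s) drawn

Segment endpoints: x in {0, 19, 26}, y in {0}
xmin=0, ymin=0, xmax=26, ymax=0

Answer: 0 0 26 0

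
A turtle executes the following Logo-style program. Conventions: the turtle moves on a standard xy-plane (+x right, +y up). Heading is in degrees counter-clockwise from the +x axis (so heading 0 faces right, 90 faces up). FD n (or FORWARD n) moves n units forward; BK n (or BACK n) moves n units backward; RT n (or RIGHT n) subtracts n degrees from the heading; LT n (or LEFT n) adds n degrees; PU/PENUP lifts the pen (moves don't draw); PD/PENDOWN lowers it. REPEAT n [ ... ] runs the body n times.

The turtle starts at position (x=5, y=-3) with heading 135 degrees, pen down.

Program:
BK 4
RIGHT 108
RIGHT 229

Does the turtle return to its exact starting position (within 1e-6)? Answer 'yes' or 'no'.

Executing turtle program step by step:
Start: pos=(5,-3), heading=135, pen down
BK 4: (5,-3) -> (7.828,-5.828) [heading=135, draw]
RT 108: heading 135 -> 27
RT 229: heading 27 -> 158
Final: pos=(7.828,-5.828), heading=158, 1 segment(s) drawn

Start position: (5, -3)
Final position: (7.828, -5.828)
Distance = 4; >= 1e-6 -> NOT closed

Answer: no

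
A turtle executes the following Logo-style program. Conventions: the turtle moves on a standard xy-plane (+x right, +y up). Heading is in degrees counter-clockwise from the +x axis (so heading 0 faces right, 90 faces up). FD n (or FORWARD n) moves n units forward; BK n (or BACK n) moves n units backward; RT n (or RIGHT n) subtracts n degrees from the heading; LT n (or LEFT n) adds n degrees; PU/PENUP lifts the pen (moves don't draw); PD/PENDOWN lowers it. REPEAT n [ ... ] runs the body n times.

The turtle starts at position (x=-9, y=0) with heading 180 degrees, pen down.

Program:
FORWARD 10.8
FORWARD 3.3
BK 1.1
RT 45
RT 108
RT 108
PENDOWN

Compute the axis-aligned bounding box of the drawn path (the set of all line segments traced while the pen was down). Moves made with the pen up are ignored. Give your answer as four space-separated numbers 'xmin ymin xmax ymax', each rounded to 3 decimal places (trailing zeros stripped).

Executing turtle program step by step:
Start: pos=(-9,0), heading=180, pen down
FD 10.8: (-9,0) -> (-19.8,0) [heading=180, draw]
FD 3.3: (-19.8,0) -> (-23.1,0) [heading=180, draw]
BK 1.1: (-23.1,0) -> (-22,0) [heading=180, draw]
RT 45: heading 180 -> 135
RT 108: heading 135 -> 27
RT 108: heading 27 -> 279
PD: pen down
Final: pos=(-22,0), heading=279, 3 segment(s) drawn

Segment endpoints: x in {-23.1, -22, -19.8, -9}, y in {0, 0, 0, 0}
xmin=-23.1, ymin=0, xmax=-9, ymax=0

Answer: -23.1 0 -9 0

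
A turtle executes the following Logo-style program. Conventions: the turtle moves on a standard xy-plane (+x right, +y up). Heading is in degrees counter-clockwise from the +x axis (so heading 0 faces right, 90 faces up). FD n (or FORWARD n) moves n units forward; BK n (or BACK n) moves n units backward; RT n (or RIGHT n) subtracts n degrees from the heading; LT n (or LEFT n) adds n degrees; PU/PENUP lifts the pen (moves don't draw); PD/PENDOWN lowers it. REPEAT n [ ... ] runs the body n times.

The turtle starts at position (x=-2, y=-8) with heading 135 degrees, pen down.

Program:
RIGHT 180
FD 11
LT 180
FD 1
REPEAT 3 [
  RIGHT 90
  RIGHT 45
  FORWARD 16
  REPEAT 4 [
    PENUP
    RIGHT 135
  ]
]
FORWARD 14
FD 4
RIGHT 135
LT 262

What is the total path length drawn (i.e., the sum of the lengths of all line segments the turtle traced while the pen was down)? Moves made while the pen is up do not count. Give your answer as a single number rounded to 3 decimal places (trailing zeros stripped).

Executing turtle program step by step:
Start: pos=(-2,-8), heading=135, pen down
RT 180: heading 135 -> 315
FD 11: (-2,-8) -> (5.778,-15.778) [heading=315, draw]
LT 180: heading 315 -> 135
FD 1: (5.778,-15.778) -> (5.071,-15.071) [heading=135, draw]
REPEAT 3 [
  -- iteration 1/3 --
  RT 90: heading 135 -> 45
  RT 45: heading 45 -> 0
  FD 16: (5.071,-15.071) -> (21.071,-15.071) [heading=0, draw]
  REPEAT 4 [
    -- iteration 1/4 --
    PU: pen up
    RT 135: heading 0 -> 225
    -- iteration 2/4 --
    PU: pen up
    RT 135: heading 225 -> 90
    -- iteration 3/4 --
    PU: pen up
    RT 135: heading 90 -> 315
    -- iteration 4/4 --
    PU: pen up
    RT 135: heading 315 -> 180
  ]
  -- iteration 2/3 --
  RT 90: heading 180 -> 90
  RT 45: heading 90 -> 45
  FD 16: (21.071,-15.071) -> (32.385,-3.757) [heading=45, move]
  REPEAT 4 [
    -- iteration 1/4 --
    PU: pen up
    RT 135: heading 45 -> 270
    -- iteration 2/4 --
    PU: pen up
    RT 135: heading 270 -> 135
    -- iteration 3/4 --
    PU: pen up
    RT 135: heading 135 -> 0
    -- iteration 4/4 --
    PU: pen up
    RT 135: heading 0 -> 225
  ]
  -- iteration 3/3 --
  RT 90: heading 225 -> 135
  RT 45: heading 135 -> 90
  FD 16: (32.385,-3.757) -> (32.385,12.243) [heading=90, move]
  REPEAT 4 [
    -- iteration 1/4 --
    PU: pen up
    RT 135: heading 90 -> 315
    -- iteration 2/4 --
    PU: pen up
    RT 135: heading 315 -> 180
    -- iteration 3/4 --
    PU: pen up
    RT 135: heading 180 -> 45
    -- iteration 4/4 --
    PU: pen up
    RT 135: heading 45 -> 270
  ]
]
FD 14: (32.385,12.243) -> (32.385,-1.757) [heading=270, move]
FD 4: (32.385,-1.757) -> (32.385,-5.757) [heading=270, move]
RT 135: heading 270 -> 135
LT 262: heading 135 -> 37
Final: pos=(32.385,-5.757), heading=37, 3 segment(s) drawn

Segment lengths:
  seg 1: (-2,-8) -> (5.778,-15.778), length = 11
  seg 2: (5.778,-15.778) -> (5.071,-15.071), length = 1
  seg 3: (5.071,-15.071) -> (21.071,-15.071), length = 16
Total = 28

Answer: 28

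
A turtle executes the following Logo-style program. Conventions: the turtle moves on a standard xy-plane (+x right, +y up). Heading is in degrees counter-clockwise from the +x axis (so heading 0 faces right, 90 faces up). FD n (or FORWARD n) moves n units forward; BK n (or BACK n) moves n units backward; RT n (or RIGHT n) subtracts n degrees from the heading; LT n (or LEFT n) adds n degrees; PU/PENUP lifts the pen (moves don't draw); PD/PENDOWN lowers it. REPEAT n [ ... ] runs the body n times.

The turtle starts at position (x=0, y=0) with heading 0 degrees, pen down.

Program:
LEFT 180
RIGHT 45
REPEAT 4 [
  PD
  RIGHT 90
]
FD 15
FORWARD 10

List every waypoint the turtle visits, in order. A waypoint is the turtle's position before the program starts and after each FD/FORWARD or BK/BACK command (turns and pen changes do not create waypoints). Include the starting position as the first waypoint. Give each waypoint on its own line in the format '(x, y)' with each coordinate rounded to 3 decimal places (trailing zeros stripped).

Executing turtle program step by step:
Start: pos=(0,0), heading=0, pen down
LT 180: heading 0 -> 180
RT 45: heading 180 -> 135
REPEAT 4 [
  -- iteration 1/4 --
  PD: pen down
  RT 90: heading 135 -> 45
  -- iteration 2/4 --
  PD: pen down
  RT 90: heading 45 -> 315
  -- iteration 3/4 --
  PD: pen down
  RT 90: heading 315 -> 225
  -- iteration 4/4 --
  PD: pen down
  RT 90: heading 225 -> 135
]
FD 15: (0,0) -> (-10.607,10.607) [heading=135, draw]
FD 10: (-10.607,10.607) -> (-17.678,17.678) [heading=135, draw]
Final: pos=(-17.678,17.678), heading=135, 2 segment(s) drawn
Waypoints (3 total):
(0, 0)
(-10.607, 10.607)
(-17.678, 17.678)

Answer: (0, 0)
(-10.607, 10.607)
(-17.678, 17.678)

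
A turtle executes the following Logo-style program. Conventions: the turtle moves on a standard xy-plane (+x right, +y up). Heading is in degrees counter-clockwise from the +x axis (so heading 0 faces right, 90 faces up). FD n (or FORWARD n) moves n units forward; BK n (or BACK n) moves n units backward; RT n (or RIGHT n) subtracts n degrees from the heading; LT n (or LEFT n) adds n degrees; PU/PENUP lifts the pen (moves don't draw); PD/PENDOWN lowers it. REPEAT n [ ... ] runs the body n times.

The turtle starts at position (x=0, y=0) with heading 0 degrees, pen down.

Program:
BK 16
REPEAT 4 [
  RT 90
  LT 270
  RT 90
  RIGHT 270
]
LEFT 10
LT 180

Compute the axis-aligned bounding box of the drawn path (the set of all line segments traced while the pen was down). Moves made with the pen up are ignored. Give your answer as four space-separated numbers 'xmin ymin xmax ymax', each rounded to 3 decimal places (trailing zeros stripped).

Answer: -16 0 0 0

Derivation:
Executing turtle program step by step:
Start: pos=(0,0), heading=0, pen down
BK 16: (0,0) -> (-16,0) [heading=0, draw]
REPEAT 4 [
  -- iteration 1/4 --
  RT 90: heading 0 -> 270
  LT 270: heading 270 -> 180
  RT 90: heading 180 -> 90
  RT 270: heading 90 -> 180
  -- iteration 2/4 --
  RT 90: heading 180 -> 90
  LT 270: heading 90 -> 0
  RT 90: heading 0 -> 270
  RT 270: heading 270 -> 0
  -- iteration 3/4 --
  RT 90: heading 0 -> 270
  LT 270: heading 270 -> 180
  RT 90: heading 180 -> 90
  RT 270: heading 90 -> 180
  -- iteration 4/4 --
  RT 90: heading 180 -> 90
  LT 270: heading 90 -> 0
  RT 90: heading 0 -> 270
  RT 270: heading 270 -> 0
]
LT 10: heading 0 -> 10
LT 180: heading 10 -> 190
Final: pos=(-16,0), heading=190, 1 segment(s) drawn

Segment endpoints: x in {-16, 0}, y in {0}
xmin=-16, ymin=0, xmax=0, ymax=0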